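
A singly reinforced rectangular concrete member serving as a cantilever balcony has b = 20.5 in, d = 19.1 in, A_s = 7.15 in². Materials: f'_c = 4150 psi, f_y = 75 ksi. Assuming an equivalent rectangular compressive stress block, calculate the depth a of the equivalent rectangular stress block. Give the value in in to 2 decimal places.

T = A_s f_y = 7.15 × 75 = 536.25 kips.
a = T/(0.85 f'_c b) = 536.25/(0.85 × 4.15 × 20.5) = 7.42 in.

a ≈ 7.42 in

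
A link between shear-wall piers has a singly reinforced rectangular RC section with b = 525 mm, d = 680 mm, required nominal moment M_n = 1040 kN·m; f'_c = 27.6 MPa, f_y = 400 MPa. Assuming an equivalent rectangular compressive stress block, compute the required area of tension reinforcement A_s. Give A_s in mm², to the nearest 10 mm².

A_s ≈ 4260 mm²

With M_n = 0.85 f'_c a b (d − a/2), solve the quadratic for a:
a = d − √(d² − 2M_n/(0.85 f'_c b)) = 680 − √(680² − 2 × 1040×10⁶/(0.85 × 27.6 × 525)) = 138.22 mm.
A_s = 0.85 f'_c a b / f_y = 0.85 × 27.6 × 138.22 × 525 / 400 = 4256.0 mm².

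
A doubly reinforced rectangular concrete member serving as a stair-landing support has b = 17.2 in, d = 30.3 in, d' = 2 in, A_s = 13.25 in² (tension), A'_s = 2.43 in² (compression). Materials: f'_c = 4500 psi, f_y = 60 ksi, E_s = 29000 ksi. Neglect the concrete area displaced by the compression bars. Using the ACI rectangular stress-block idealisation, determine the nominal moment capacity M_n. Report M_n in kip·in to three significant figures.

M_n ≈ 20600 kip·in

Assume both steels yield.
a = (A_s − A'_s) f_y/(0.85 f'_c b) = (13.25 − 2.43) × 60/(0.85 × 4.5 × 17.2) = 9.868 in.
c = a/β₁ = 9.868/0.825 = 11.961 in; ε'_s = 0.003(c − d')/c = 0.0025 ≥ ε_y = 0.0021, so the compression steel yields.
M_n = (A_s − A'_s) f_y (d − a/2) + A'_s f_y (d − d') = 649.2 × (30.3 − 4.934) + 145.8 × (30.3 − 2) = 16467.6 + 4126.1 = 20593.7 kip·in.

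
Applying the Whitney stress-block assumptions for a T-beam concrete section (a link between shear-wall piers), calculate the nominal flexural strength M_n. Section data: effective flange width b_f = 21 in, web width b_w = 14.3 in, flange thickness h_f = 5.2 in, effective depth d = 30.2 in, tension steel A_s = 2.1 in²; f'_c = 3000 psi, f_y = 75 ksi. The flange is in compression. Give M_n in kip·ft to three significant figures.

Tension: T = A_s f_y = 2.1 × 75 = 157.5 kips.
Try a within the flange: a = T/(0.85 f'_c b_f) = 157.5/(0.85 × 3 × 21) = 2.941 in.
Since a = 2.941 ≤ h_f = 5.2 in, the stress block lies entirely in the flange; analyse as a rectangular beam of width b_f.
M_n = T(d − a/2) = 157.5 × (30.2 − 1.4705) = 4524.9 kip·in.
M_n = 4524.9/12 = 377.08 kip·ft.

M_n ≈ 377 kip·ft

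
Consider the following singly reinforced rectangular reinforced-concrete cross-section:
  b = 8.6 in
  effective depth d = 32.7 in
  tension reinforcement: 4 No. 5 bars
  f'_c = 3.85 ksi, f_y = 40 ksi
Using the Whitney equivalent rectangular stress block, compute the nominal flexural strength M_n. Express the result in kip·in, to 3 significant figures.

A_s = 4 × 0.31 = 1.24 in².
T = A_s f_y = 1.24 × 40 = 49.6 kips.
a = T/(0.85 f'_c b) = 49.6/(0.85 × 3.85 × 8.6) = 1.762 in.
M_n = T(d − a/2) = 49.6 × (32.7 − 0.881) = 1578.2 kip·in.

M_n ≈ 1580 kip·in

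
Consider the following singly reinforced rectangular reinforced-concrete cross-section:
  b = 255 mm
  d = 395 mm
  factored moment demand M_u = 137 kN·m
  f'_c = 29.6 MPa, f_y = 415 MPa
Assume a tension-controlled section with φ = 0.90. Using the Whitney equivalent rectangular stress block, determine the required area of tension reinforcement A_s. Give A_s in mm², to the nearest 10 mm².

M_n = M_u/φ = 137/0.90 = 152.222 kN·m.
With M_n = 0.85 f'_c a b (d − a/2), solve the quadratic for a:
a = d − √(d² − 2M_n/(0.85 f'_c b)) = 395 − √(395² − 2 × 152.222×10⁶/(0.85 × 29.6 × 255)) = 65.50 mm.
A_s = 0.85 f'_c a b / f_y = 0.85 × 29.6 × 65.50 × 255 / 415 = 1012.6 mm².

A_s ≈ 1010 mm²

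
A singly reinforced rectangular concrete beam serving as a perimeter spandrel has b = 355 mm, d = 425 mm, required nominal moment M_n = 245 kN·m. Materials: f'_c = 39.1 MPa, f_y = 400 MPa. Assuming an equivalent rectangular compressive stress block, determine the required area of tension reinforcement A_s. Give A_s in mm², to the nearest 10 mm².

With M_n = 0.85 f'_c a b (d − a/2), solve the quadratic for a:
a = d − √(d² − 2M_n/(0.85 f'_c b)) = 425 − √(425² − 2 × 245×10⁶/(0.85 × 39.1 × 355)) = 52.05 mm.
A_s = 0.85 f'_c a b / f_y = 0.85 × 39.1 × 52.05 × 355 / 400 = 1535.3 mm².

A_s ≈ 1540 mm²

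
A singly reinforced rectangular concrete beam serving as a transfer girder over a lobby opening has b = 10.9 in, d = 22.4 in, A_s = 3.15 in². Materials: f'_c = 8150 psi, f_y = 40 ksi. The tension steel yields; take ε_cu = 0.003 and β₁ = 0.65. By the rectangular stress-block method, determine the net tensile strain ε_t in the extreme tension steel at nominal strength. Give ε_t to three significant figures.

a = A_s f_y/(0.85 f'_c b) = 1.669 in.
β₁ = 0.65, so c = a/β₁ = 1.669/0.65 = 2.568 in.
From the linear strain diagram with ε_cu = 0.003: ε_t = 0.003 (d − c)/c = 0.003 × (22.4 − 2.568)/2.568 = 0.0232.
Since ε_t ≥ 0.005, the section is tension-controlled.

ε_t ≈ 0.0232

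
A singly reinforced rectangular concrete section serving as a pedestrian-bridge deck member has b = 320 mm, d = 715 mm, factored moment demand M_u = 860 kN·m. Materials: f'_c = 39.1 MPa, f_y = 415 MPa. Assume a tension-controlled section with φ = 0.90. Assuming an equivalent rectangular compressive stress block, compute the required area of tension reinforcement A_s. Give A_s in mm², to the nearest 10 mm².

A_s ≈ 3570 mm²

M_n = M_u/φ = 860/0.90 = 955.556 kN·m.
With M_n = 0.85 f'_c a b (d − a/2), solve the quadratic for a:
a = d − √(d² − 2M_n/(0.85 f'_c b)) = 715 − √(715² − 2 × 955.556×10⁶/(0.85 × 39.1 × 320)) = 139.22 mm.
A_s = 0.85 f'_c a b / f_y = 0.85 × 39.1 × 139.22 × 320 / 415 = 3567.8 mm².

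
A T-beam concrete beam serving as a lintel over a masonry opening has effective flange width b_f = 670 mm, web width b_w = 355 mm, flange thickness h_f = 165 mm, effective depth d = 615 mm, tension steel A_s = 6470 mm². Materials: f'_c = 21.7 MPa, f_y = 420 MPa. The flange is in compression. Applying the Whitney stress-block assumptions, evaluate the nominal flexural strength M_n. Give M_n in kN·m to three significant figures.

Tension: T = A_s f_y = 6470 × 420 = 2717400 N.
Try a within the flange: a = T/(0.85 f'_c b_f) = 2717400/(0.85 × 21.7 × 670) = 219.89 mm.
a = 219.89 > h_f = 165 mm: the block extends into the web. Split into flange-overhang and web parts.
C_f = 0.85 f'_c (b_f − b_w) h_f = 0.85 × 21.7 × (670 − 355) × 165 = 958679 N.
Remaining web compression depth: a_w = (T − C_f)/(0.85 f'_c b_w) = (2717400 − 958679)/(0.85 × 21.7 × 355) = 268.59 mm.
M_n = C_f(d − h_f/2) + (T − C_f)(d − a_w/2) = 958679 × (615 − 82.5) + 1758721 × (615 − 134.295) = 510.50 + 845.43 = 1355.93 × 10⁶ N·mm.
M_n = 1355.93 kN·m.

M_n ≈ 1360 kN·m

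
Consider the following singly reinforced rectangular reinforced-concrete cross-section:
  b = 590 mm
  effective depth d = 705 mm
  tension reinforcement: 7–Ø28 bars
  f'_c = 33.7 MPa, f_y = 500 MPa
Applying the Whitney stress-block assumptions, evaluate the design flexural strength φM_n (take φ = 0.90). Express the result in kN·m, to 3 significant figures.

A_s = 7 × 616 = 4312 mm².
T = A_s f_y = 4312 × 500 = 2156000 N = 2156 kN.
From C = T: a = T/(0.85 f'_c b) = 2156000/(0.85 × 33.7 × 590) = 127.57 mm.
M_n = T(d − a/2) = 2156 kN × (705 − 63.785) mm = 1382.46 kN·m.
φM_n = 0.90 × 1382.46 = 1244.21 kN·m.

φM_n ≈ 1240 kN·m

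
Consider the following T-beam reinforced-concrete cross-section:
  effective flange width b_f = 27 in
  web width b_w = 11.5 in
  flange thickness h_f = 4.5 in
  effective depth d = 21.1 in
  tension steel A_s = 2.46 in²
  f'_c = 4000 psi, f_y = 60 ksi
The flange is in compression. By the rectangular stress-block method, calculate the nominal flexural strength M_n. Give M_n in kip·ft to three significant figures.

M_n ≈ 250 kip·ft

Tension: T = A_s f_y = 2.46 × 60 = 147.6 kips.
Try a within the flange: a = T/(0.85 f'_c b_f) = 147.6/(0.85 × 4 × 27) = 1.608 in.
Since a = 1.608 ≤ h_f = 4.5 in, the stress block lies entirely in the flange; analyse as a rectangular beam of width b_f.
M_n = T(d − a/2) = 147.6 × (21.1 − 0.804) = 2995.7 kip·in.
M_n = 2995.7/12 = 249.64 kip·ft.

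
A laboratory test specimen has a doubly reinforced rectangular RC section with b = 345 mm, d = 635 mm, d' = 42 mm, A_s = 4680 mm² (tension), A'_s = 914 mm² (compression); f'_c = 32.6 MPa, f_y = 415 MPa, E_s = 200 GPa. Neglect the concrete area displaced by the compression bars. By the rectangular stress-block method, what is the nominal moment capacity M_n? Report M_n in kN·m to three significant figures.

M_n ≈ 1090 kN·m

Assume both tension and compression steel yield.
Net tension couple steel: A_s − A'_s = 3766 mm².
a = (A_s − A'_s) f_y / (0.85 f'_c b) = 1562890/(0.85 × 32.6 × 345) = 163.48 mm.
c = a/β₁ = 163.48/0.817 = 200.10 mm; ε'_s = 0.003(c − d')/c = 0.0024 ≥ f_y/E_s = 0.0021, so compression steel does yield.
M_n = (A_s − A'_s) f_y (d − a/2) + A'_s f_y (d − d') = [1562890 × (635 − 81.74) + 379310 × (635 − 42)] × 10⁻⁶ = 864.68 + 224.93 = 1089.61 kN·m.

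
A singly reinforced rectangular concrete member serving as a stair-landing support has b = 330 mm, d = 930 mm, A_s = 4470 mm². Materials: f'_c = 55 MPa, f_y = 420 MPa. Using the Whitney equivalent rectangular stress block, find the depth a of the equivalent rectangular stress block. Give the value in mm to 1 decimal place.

T = A_s f_y = 4470 × 420 = 1877400 N = 1877.4 kN.
Setting C = 0.85 f'_c a b equal to T: a = 1877400/(0.85 × 55 × 330) = 121.7 mm.

a ≈ 121.7 mm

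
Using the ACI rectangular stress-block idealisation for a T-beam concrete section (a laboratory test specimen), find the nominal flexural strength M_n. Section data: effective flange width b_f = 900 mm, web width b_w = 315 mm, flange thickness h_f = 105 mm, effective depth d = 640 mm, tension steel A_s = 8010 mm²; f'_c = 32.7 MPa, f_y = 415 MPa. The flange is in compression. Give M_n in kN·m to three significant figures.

Tension: T = A_s f_y = 8010 × 415 = 3324150 N.
Try a within the flange: a = T/(0.85 f'_c b_f) = 3324150/(0.85 × 32.7 × 900) = 132.88 mm.
a = 132.88 > h_f = 105 mm: the block extends into the web. Split into flange-overhang and web parts.
C_f = 0.85 f'_c (b_f − b_w) h_f = 0.85 × 32.7 × (900 − 315) × 105 = 1707308 N.
Remaining web compression depth: a_w = (T − C_f)/(0.85 f'_c b_w) = (3324150 − 1707308)/(0.85 × 32.7 × 315) = 184.67 mm.
M_n = C_f(d − h_f/2) + (T − C_f)(d − a_w/2) = 1707308 × (640 − 52.5) + 1616842 × (640 − 92.335) = 1003.04 + 885.49 = 1888.53 × 10⁶ N·mm.
M_n = 1888.53 kN·m.

M_n ≈ 1890 kN·m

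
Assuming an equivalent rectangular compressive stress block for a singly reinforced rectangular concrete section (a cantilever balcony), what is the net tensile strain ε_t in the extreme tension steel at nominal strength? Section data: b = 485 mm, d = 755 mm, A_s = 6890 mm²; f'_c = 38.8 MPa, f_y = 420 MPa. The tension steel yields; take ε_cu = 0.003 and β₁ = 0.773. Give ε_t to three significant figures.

ε_t ≈ 0.00668

a = A_s f_y/(0.85 f'_c b) = 180.92 mm.
β₁ = 0.773, so c = a/β₁ = 180.92/0.773 = 234.05 mm.
From the linear strain diagram with ε_cu = 0.003: ε_t = 0.003 (d − c)/c = 0.003 × (755 − 234.05)/234.05 = 0.00668.
Since ε_t ≥ 0.005, the section is tension-controlled.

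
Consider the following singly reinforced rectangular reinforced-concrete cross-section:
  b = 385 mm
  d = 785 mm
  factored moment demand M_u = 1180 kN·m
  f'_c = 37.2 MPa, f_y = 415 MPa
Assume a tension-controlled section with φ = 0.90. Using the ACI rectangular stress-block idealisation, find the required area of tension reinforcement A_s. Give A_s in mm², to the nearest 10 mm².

M_n = M_u/φ = 1180/0.90 = 1311.11 kN·m.
With M_n = 0.85 f'_c a b (d − a/2), solve the quadratic for a:
a = d − √(d² − 2M_n/(0.85 f'_c b)) = 785 − √(785² − 2 × 1311.11×10⁶/(0.85 × 37.2 × 385)) = 151.89 mm.
A_s = 0.85 f'_c a b / f_y = 0.85 × 37.2 × 151.89 × 385 / 415 = 4455.6 mm².

A_s ≈ 4460 mm²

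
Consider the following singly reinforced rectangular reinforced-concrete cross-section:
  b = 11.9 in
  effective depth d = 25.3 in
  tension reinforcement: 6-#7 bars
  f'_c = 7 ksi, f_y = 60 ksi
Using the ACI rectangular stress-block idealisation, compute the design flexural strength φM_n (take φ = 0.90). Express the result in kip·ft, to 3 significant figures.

A_s = 6 × 0.6 = 3.6 in².
T = A_s f_y = 3.6 × 60 = 216 kips.
a = T/(0.85 f'_c b) = 216/(0.85 × 7 × 11.9) = 3.051 in.
M_n = T(d − a/2) = 216 × (25.3 − 1.5255) = 5135.3 kip·in = 5135.3/12 = 427.94 kip·ft.
φM_n = 0.90 × 427.94 = 385.15 kip·ft.

φM_n ≈ 385 kip·ft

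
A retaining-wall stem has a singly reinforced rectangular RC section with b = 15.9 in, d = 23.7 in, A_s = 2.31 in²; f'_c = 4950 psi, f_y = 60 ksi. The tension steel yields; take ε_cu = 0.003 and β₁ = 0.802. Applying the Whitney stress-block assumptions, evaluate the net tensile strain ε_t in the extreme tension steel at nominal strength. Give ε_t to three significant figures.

ε_t ≈ 0.0245

a = A_s f_y/(0.85 f'_c b) = 2.072 in.
β₁ = 0.802, so c = a/β₁ = 2.072/0.802 = 2.584 in.
From the linear strain diagram with ε_cu = 0.003: ε_t = 0.003 (d − c)/c = 0.003 × (23.7 − 2.584)/2.584 = 0.0245.
Since ε_t ≥ 0.005, the section is tension-controlled.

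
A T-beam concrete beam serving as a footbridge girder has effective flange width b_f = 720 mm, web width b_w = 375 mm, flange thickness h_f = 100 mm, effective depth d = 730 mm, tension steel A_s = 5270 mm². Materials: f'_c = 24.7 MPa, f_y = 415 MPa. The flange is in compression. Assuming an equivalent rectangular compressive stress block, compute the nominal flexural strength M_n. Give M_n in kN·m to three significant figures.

Tension: T = A_s f_y = 5270 × 415 = 2187050 N.
Try a within the flange: a = T/(0.85 f'_c b_f) = 2187050/(0.85 × 24.7 × 720) = 144.68 mm.
a = 144.68 > h_f = 100 mm: the block extends into the web. Split into flange-overhang and web parts.
C_f = 0.85 f'_c (b_f − b_w) h_f = 0.85 × 24.7 × (720 − 375) × 100 = 724328 N.
Remaining web compression depth: a_w = (T − C_f)/(0.85 f'_c b_w) = (2187050 − 724328)/(0.85 × 24.7 × 375) = 185.79 mm.
M_n = C_f(d − h_f/2) + (T − C_f)(d − a_w/2) = 724328 × (730 − 50) + 1462722 × (730 − 92.895) = 492.54 + 931.91 = 1424.45 × 10⁶ N·mm.
M_n = 1424.45 kN·m.

M_n ≈ 1420 kN·m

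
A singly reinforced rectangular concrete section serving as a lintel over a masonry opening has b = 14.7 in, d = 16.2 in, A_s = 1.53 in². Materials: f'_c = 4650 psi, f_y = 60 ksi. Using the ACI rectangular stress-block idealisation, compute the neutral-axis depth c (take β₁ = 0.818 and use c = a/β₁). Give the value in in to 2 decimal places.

c ≈ 1.93 in

T = A_s f_y = 1.53 × 60 = 91.8 kips.
a = T/(0.85 f'_c b) = 91.8/(0.85 × 4.65 × 14.7) = 1.5800 in.
With β₁ = 0.818, c = a/β₁ = 1.5800/0.818 = 1.93 in.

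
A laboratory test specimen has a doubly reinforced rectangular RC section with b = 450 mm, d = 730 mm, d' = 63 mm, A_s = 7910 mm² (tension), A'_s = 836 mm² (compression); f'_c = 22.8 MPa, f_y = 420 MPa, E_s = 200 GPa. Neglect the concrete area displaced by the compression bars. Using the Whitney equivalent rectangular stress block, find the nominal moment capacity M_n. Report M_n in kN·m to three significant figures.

Assume both tension and compression steel yield.
Net tension couple steel: A_s − A'_s = 7074 mm².
a = (A_s − A'_s) f_y / (0.85 f'_c b) = 2971080/(0.85 × 22.8 × 450) = 340.68 mm.
c = a/β₁ = 340.68/0.85 = 400.80 mm; ε'_s = 0.003(c − d')/c = 0.0025 ≥ f_y/E_s = 0.0021, so compression steel does yield.
M_n = (A_s − A'_s) f_y (d − a/2) + A'_s f_y (d − d') = [2971080 × (730 − 170.34) + 351120 × (730 − 63)] × 10⁻⁶ = 1662.79 + 234.20 = 1896.99 kN·m.

M_n ≈ 1900 kN·m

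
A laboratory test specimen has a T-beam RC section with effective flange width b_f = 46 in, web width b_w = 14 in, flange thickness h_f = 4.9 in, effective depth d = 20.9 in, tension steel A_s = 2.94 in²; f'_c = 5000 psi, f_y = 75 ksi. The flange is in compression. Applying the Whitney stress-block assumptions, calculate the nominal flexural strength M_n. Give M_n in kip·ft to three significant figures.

Tension: T = A_s f_y = 2.94 × 75 = 220.5 kips.
Try a within the flange: a = T/(0.85 f'_c b_f) = 220.5/(0.85 × 5 × 46) = 1.128 in.
Since a = 1.128 ≤ h_f = 4.9 in, the stress block lies entirely in the flange; analyse as a rectangular beam of width b_f.
M_n = T(d − a/2) = 220.5 × (20.9 − 0.564) = 4484.1 kip·in.
M_n = 4484.1/12 = 373.68 kip·ft.

M_n ≈ 374 kip·ft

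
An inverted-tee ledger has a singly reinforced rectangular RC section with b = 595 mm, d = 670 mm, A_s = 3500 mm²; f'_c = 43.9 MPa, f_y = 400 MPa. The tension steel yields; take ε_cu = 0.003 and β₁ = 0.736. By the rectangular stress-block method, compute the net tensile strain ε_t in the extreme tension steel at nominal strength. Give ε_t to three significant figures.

a = A_s f_y/(0.85 f'_c b) = 63.06 mm.
β₁ = 0.736, so c = a/β₁ = 63.06/0.736 = 85.68 mm.
From the linear strain diagram with ε_cu = 0.003: ε_t = 0.003 (d − c)/c = 0.003 × (670 − 85.68)/85.68 = 0.0205.
Since ε_t ≥ 0.005, the section is tension-controlled.

ε_t ≈ 0.0205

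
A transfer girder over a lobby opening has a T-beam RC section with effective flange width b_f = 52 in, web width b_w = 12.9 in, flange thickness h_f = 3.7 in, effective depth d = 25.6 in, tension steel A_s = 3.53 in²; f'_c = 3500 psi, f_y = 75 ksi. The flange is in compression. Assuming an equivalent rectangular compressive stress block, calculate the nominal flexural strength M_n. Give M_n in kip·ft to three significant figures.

Tension: T = A_s f_y = 3.53 × 75 = 264.75 kips.
Try a within the flange: a = T/(0.85 f'_c b_f) = 264.75/(0.85 × 3.5 × 52) = 1.711 in.
Since a = 1.711 ≤ h_f = 3.7 in, the stress block lies entirely in the flange; analyse as a rectangular beam of width b_f.
M_n = T(d − a/2) = 264.75 × (25.6 − 0.8555) = 6551.1 kip·in.
M_n = 6551.1/12 = 545.93 kip·ft.

M_n ≈ 546 kip·ft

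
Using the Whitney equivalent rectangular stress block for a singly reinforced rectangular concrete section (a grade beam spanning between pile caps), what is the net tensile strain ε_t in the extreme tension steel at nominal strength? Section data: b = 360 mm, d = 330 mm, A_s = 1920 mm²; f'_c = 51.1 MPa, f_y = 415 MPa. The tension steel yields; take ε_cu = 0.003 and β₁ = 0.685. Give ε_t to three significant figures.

a = A_s f_y/(0.85 f'_c b) = 50.96 mm.
β₁ = 0.685, so c = a/β₁ = 50.96/0.685 = 74.39 mm.
From the linear strain diagram with ε_cu = 0.003: ε_t = 0.003 (d − c)/c = 0.003 × (330 − 74.39)/74.39 = 0.0103.
Since ε_t ≥ 0.005, the section is tension-controlled.

ε_t ≈ 0.0103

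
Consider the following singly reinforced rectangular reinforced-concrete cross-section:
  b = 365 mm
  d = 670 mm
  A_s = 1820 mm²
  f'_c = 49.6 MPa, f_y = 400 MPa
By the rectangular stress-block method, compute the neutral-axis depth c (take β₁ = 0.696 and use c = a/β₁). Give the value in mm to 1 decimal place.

c ≈ 68.0 mm

T = A_s f_y = 1820 × 400 = 728000 N = 728 kN.
Setting C = 0.85 f'_c a b equal to T: a = 728000/(0.85 × 49.6 × 365) = 47.308 mm.
With β₁ = 0.696, c = a/β₁ = 47.308/0.696 = 68.0 mm.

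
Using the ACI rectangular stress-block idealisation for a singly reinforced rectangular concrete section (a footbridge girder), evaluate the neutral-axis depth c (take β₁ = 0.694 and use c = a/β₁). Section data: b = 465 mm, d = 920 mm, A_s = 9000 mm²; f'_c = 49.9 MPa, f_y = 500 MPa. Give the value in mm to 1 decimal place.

c ≈ 328.8 mm

T = A_s f_y = 9000 × 500 = 4500000 N = 4500 kN.
Setting C = 0.85 f'_c a b equal to T: a = 4500000/(0.85 × 49.9 × 465) = 228.160 mm.
With β₁ = 0.694, c = a/β₁ = 228.160/0.694 = 328.8 mm.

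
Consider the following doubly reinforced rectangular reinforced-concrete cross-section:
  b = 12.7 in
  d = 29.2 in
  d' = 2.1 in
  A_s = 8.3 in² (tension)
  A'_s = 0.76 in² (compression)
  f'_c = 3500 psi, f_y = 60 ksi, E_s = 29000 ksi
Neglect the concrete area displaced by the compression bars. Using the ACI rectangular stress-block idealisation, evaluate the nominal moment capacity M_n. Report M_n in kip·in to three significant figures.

Assume both steels yield.
a = (A_s − A'_s) f_y/(0.85 f'_c b) = (8.3 − 0.76) × 60/(0.85 × 3.5 × 12.7) = 11.974 in.
c = a/β₁ = 11.974/0.85 = 14.087 in; ε'_s = 0.003(c − d')/c = 0.0026 ≥ ε_y = 0.0021, so the compression steel yields.
M_n = (A_s − A'_s) f_y (d − a/2) + A'_s f_y (d − d') = 452.4 × (29.2 − 5.987) + 45.6 × (29.2 − 2.1) = 10501.6 + 1235.8 = 11737.4 kip·in.

M_n ≈ 11700 kip·in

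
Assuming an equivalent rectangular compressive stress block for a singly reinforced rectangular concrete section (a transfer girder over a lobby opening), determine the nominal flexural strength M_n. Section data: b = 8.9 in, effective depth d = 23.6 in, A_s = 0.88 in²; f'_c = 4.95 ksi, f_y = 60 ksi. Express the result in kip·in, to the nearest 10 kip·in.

M_n ≈ 1210 kip·in

T = A_s f_y = 0.88 × 60 = 52.8 kips.
a = T/(0.85 f'_c b) = 52.8/(0.85 × 4.95 × 8.9) = 1.410 in.
M_n = T(d − a/2) = 52.8 × (23.6 − 0.705) = 1208.9 kip·in.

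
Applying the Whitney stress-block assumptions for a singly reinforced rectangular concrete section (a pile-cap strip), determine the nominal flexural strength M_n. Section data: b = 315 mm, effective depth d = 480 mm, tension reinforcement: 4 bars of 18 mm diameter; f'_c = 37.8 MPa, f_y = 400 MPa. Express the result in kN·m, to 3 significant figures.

A_s = 4 × 254 = 1016 mm².
T = A_s f_y = 1016 × 400 = 406400 N = 406.4 kN.
From C = T: a = T/(0.85 f'_c b) = 406400/(0.85 × 37.8 × 315) = 40.15 mm.
M_n = T(d − a/2) = 406.4 kN × (480 − 20.075) mm = 186.91 kN·m.

M_n ≈ 187 kN·m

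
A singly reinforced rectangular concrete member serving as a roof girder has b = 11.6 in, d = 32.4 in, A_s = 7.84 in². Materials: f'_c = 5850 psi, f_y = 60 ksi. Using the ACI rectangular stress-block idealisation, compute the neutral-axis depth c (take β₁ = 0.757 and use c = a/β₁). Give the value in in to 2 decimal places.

c ≈ 10.77 in

T = A_s f_y = 7.84 × 60 = 470.4 kips.
a = T/(0.85 f'_c b) = 470.4/(0.85 × 5.85 × 11.6) = 8.1552 in.
With β₁ = 0.757, c = a/β₁ = 8.1552/0.757 = 10.77 in.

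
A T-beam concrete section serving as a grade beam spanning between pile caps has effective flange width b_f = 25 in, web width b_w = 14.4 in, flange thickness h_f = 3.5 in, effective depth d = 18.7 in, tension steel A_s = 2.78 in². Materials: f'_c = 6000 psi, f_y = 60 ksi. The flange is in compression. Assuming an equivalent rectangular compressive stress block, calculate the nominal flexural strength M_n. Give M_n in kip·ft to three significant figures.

Tension: T = A_s f_y = 2.78 × 60 = 166.8 kips.
Try a within the flange: a = T/(0.85 f'_c b_f) = 166.8/(0.85 × 6 × 25) = 1.308 in.
Since a = 1.308 ≤ h_f = 3.5 in, the stress block lies entirely in the flange; analyse as a rectangular beam of width b_f.
M_n = T(d − a/2) = 166.8 × (18.7 − 0.654) = 3010.1 kip·in.
M_n = 3010.1/12 = 250.84 kip·ft.

M_n ≈ 251 kip·ft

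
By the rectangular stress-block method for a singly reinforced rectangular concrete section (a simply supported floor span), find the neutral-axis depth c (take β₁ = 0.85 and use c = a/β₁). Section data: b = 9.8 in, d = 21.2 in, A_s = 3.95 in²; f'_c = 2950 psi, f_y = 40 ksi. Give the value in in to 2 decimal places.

c ≈ 7.56 in

T = A_s f_y = 3.95 × 40 = 158 kips.
a = T/(0.85 f'_c b) = 158/(0.85 × 2.95 × 9.8) = 6.4297 in.
With β₁ = 0.85, c = a/β₁ = 6.4297/0.85 = 7.56 in.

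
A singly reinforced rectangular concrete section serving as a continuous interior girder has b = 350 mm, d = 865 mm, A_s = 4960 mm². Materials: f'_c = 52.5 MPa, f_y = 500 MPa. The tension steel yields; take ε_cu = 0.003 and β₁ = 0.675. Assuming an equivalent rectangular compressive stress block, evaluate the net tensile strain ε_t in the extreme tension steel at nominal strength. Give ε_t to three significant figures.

ε_t ≈ 0.00803

a = A_s f_y/(0.85 f'_c b) = 158.78 mm.
β₁ = 0.675, so c = a/β₁ = 158.78/0.675 = 235.23 mm.
From the linear strain diagram with ε_cu = 0.003: ε_t = 0.003 (d − c)/c = 0.003 × (865 − 235.23)/235.23 = 0.00803.
Since ε_t ≥ 0.005, the section is tension-controlled.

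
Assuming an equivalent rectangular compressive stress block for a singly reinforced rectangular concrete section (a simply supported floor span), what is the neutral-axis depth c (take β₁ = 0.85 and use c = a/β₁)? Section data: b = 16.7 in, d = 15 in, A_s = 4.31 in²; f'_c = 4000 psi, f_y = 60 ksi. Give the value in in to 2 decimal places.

T = A_s f_y = 4.31 × 60 = 258.6 kips.
a = T/(0.85 f'_c b) = 258.6/(0.85 × 4 × 16.7) = 4.5544 in.
With β₁ = 0.85, c = a/β₁ = 4.5544/0.85 = 5.36 in.

c ≈ 5.36 in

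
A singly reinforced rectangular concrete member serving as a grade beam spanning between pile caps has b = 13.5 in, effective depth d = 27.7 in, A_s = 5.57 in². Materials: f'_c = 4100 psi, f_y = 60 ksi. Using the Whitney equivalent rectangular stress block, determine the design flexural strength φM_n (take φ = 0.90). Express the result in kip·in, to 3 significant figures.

T = A_s f_y = 5.57 × 60 = 334.2 kips.
a = T/(0.85 f'_c b) = 334.2/(0.85 × 4.1 × 13.5) = 7.103 in.
M_n = T(d − a/2) = 334.2 × (27.7 − 3.5515) = 8070.4 kip·in.
φM_n = 0.90 × 8070.4 = 7263.4 kip·in.

φM_n ≈ 7260 kip·in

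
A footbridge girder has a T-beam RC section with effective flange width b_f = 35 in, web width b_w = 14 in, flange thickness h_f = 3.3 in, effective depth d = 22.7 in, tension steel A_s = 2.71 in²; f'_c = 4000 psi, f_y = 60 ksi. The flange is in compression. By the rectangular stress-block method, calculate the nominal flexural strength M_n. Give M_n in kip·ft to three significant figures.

M_n ≈ 298 kip·ft

Tension: T = A_s f_y = 2.71 × 60 = 162.6 kips.
Try a within the flange: a = T/(0.85 f'_c b_f) = 162.6/(0.85 × 4 × 35) = 1.366 in.
Since a = 1.366 ≤ h_f = 3.3 in, the stress block lies entirely in the flange; analyse as a rectangular beam of width b_f.
M_n = T(d − a/2) = 162.6 × (22.7 − 0.683) = 3580.0 kip·in.
M_n = 3580.0/12 = 298.33 kip·ft.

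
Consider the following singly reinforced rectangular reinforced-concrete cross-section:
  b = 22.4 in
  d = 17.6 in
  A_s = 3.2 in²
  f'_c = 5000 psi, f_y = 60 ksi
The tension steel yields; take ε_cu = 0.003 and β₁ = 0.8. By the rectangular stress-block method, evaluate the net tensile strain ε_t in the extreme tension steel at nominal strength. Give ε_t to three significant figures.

ε_t ≈ 0.0179

a = A_s f_y/(0.85 f'_c b) = 2.017 in.
β₁ = 0.8, so c = a/β₁ = 2.017/0.8 = 2.521 in.
From the linear strain diagram with ε_cu = 0.003: ε_t = 0.003 (d − c)/c = 0.003 × (17.6 − 2.521)/2.521 = 0.0179.
Since ε_t ≥ 0.005, the section is tension-controlled.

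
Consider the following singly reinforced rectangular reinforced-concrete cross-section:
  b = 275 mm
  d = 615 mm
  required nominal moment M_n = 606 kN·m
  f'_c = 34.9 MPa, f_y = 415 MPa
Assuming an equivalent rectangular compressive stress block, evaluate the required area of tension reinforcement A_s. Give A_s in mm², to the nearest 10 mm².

A_s ≈ 2670 mm²

With M_n = 0.85 f'_c a b (d − a/2), solve the quadratic for a:
a = d − √(d² − 2M_n/(0.85 f'_c b)) = 615 − √(615² − 2 × 606×10⁶/(0.85 × 34.9 × 275)) = 135.77 mm.
A_s = 0.85 f'_c a b / f_y = 0.85 × 34.9 × 135.77 × 275 / 415 = 2668.9 mm².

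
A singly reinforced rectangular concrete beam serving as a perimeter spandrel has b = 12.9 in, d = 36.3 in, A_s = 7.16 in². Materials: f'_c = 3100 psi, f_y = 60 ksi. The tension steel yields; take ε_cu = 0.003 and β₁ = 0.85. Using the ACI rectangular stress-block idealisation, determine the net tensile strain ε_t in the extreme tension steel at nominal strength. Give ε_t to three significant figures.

ε_t ≈ 0.00432

a = A_s f_y/(0.85 f'_c b) = 12.638 in.
β₁ = 0.85, so c = a/β₁ = 12.638/0.85 = 14.868 in.
From the linear strain diagram with ε_cu = 0.003: ε_t = 0.003 (d − c)/c = 0.003 × (36.3 − 14.868)/14.868 = 0.00432.
ε_t is between 0.004 and 0.005 — transition zone.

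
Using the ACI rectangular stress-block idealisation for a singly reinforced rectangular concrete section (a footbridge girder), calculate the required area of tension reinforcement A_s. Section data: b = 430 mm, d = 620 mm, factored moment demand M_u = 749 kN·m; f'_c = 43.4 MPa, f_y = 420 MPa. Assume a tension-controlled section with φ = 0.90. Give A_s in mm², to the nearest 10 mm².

A_s ≈ 3450 mm²

M_n = M_u/φ = 749/0.90 = 832.222 kN·m.
With M_n = 0.85 f'_c a b (d − a/2), solve the quadratic for a:
a = d − √(d² − 2M_n/(0.85 f'_c b)) = 620 − √(620² − 2 × 832.222×10⁶/(0.85 × 43.4 × 430)) = 91.35 mm.
A_s = 0.85 f'_c a b / f_y = 0.85 × 43.4 × 91.35 × 430 / 420 = 3450.1 mm².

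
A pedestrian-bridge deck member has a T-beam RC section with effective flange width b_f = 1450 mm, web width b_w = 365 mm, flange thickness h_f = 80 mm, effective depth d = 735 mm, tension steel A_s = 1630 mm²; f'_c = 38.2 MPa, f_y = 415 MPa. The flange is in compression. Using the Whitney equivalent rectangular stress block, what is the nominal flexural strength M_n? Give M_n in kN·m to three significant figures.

Tension: T = A_s f_y = 1630 × 415 = 676450 N.
Try a within the flange: a = T/(0.85 f'_c b_f) = 676450/(0.85 × 38.2 × 1450) = 14.37 mm.
Since a = 14.37 ≤ h_f = 80 mm, the stress block lies entirely in the flange; analyse as a rectangular beam of width b_f.
M_n = T(d − a/2) = 676450 × (735 − 7.185) = 492.33 × 10⁶ N·mm.
M_n = 492.33 kN·m.

M_n ≈ 492 kN·m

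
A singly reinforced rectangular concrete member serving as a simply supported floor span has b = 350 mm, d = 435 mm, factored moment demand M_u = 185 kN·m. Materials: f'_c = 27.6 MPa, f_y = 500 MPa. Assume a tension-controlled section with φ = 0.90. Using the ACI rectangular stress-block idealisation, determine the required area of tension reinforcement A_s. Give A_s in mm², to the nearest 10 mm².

M_n = M_u/φ = 185/0.90 = 205.556 kN·m.
With M_n = 0.85 f'_c a b (d − a/2), solve the quadratic for a:
a = d − √(d² − 2M_n/(0.85 f'_c b)) = 435 − √(435² − 2 × 205.556×10⁶/(0.85 × 27.6 × 350)) = 61.96 mm.
A_s = 0.85 f'_c a b / f_y = 0.85 × 27.6 × 61.96 × 350 / 500 = 1017.5 mm².

A_s ≈ 1020 mm²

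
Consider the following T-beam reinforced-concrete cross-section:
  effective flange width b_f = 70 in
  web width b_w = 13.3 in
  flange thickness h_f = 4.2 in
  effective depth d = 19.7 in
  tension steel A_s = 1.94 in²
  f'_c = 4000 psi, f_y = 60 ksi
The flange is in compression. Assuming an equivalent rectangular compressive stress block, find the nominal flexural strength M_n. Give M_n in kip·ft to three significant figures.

M_n ≈ 189 kip·ft

Tension: T = A_s f_y = 1.94 × 60 = 116.4 kips.
Try a within the flange: a = T/(0.85 f'_c b_f) = 116.4/(0.85 × 4 × 70) = 0.489 in.
Since a = 0.489 ≤ h_f = 4.2 in, the stress block lies entirely in the flange; analyse as a rectangular beam of width b_f.
M_n = T(d − a/2) = 116.4 × (19.7 − 0.2445) = 2264.6 kip·in.
M_n = 2264.6/12 = 188.72 kip·ft.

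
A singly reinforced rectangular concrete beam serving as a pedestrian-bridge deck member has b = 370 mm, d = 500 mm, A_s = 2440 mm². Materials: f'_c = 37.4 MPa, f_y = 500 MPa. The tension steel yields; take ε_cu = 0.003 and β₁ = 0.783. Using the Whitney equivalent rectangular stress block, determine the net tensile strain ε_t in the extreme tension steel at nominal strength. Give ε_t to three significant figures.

ε_t ≈ 0.00832

a = A_s f_y/(0.85 f'_c b) = 103.72 mm.
β₁ = 0.783, so c = a/β₁ = 103.72/0.783 = 132.46 mm.
From the linear strain diagram with ε_cu = 0.003: ε_t = 0.003 (d − c)/c = 0.003 × (500 − 132.46)/132.46 = 0.00832.
Since ε_t ≥ 0.005, the section is tension-controlled.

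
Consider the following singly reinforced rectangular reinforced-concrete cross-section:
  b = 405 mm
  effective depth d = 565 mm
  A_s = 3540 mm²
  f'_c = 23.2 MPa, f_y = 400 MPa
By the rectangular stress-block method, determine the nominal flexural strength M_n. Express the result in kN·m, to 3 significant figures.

T = A_s f_y = 3540 × 400 = 1416000 N = 1416 kN.
From C = T: a = T/(0.85 f'_c b) = 1416000/(0.85 × 23.2 × 405) = 177.30 mm.
M_n = T(d − a/2) = 1416 kN × (565 − 88.65) mm = 674.51 kN·m.

M_n ≈ 675 kN·m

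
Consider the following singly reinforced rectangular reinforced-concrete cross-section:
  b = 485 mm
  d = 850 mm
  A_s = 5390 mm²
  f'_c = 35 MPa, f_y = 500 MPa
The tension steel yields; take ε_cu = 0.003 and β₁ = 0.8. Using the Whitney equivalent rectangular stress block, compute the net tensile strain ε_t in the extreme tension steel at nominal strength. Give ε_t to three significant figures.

ε_t ≈ 0.00792

a = A_s f_y/(0.85 f'_c b) = 186.78 mm.
β₁ = 0.8, so c = a/β₁ = 186.78/0.8 = 233.48 mm.
From the linear strain diagram with ε_cu = 0.003: ε_t = 0.003 (d − c)/c = 0.003 × (850 − 233.48)/233.48 = 0.00792.
Since ε_t ≥ 0.005, the section is tension-controlled.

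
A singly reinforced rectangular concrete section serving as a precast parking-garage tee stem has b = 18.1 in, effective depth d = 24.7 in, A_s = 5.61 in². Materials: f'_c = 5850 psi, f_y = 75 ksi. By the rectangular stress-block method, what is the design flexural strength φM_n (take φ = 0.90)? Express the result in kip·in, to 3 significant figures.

T = A_s f_y = 5.61 × 75 = 420.75 kips.
a = T/(0.85 f'_c b) = 420.75/(0.85 × 5.85 × 18.1) = 4.675 in.
M_n = T(d − a/2) = 420.75 × (24.7 − 2.3375) = 9409.0 kip·in.
φM_n = 0.90 × 9409.0 = 8468.1 kip·in.

φM_n ≈ 8470 kip·in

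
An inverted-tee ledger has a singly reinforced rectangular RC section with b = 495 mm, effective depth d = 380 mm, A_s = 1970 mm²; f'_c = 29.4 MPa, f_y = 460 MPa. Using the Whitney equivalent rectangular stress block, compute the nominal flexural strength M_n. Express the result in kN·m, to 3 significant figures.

T = A_s f_y = 1970 × 460 = 906200 N = 906.2 kN.
From C = T: a = T/(0.85 f'_c b) = 906200/(0.85 × 29.4 × 495) = 73.26 mm.
M_n = T(d − a/2) = 906.2 kN × (380 − 36.63) mm = 311.16 kN·m.

M_n ≈ 311 kN·m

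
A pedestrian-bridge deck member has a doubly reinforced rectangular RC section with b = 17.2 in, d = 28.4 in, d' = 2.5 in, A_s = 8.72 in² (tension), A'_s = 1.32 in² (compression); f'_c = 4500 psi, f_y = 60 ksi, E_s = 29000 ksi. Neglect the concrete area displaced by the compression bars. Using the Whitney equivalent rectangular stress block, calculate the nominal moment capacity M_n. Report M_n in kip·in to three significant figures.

Assume both steels yield.
a = (A_s − A'_s) f_y/(0.85 f'_c b) = (8.72 − 1.32) × 60/(0.85 × 4.5 × 17.2) = 6.749 in.
c = a/β₁ = 6.749/0.825 = 8.181 in; ε'_s = 0.003(c − d')/c = 0.0021 ≥ ε_y = 0.0021, so the compression steel yields.
M_n = (A_s − A'_s) f_y (d − a/2) + A'_s f_y (d − d') = 444 × (28.4 − 3.3745) + 79.2 × (28.4 − 2.5) = 11111.3 + 2051.3 = 13162.6 kip·in.

M_n ≈ 13200 kip·in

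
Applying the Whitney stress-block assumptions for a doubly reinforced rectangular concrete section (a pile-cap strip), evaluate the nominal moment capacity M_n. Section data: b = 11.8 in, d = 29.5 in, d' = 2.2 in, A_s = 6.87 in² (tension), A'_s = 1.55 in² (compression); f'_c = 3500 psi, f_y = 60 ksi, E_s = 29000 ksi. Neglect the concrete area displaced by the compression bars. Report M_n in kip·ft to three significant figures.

M_n ≈ 875 kip·ft

Assume both steels yield.
a = (A_s − A'_s) f_y/(0.85 f'_c b) = (6.87 − 1.55) × 60/(0.85 × 3.5 × 11.8) = 9.093 in.
c = a/β₁ = 9.093/0.85 = 10.698 in; ε'_s = 0.003(c − d')/c = 0.0024 ≥ ε_y = 0.0021, so the compression steel yields.
M_n = (A_s − A'_s) f_y (d − a/2) + A'_s f_y (d − d') = 319.2 × (29.5 − 4.5465) + 93 × (29.5 − 2.2) = 7965.2 + 2538.9 = 10504.1 kip·in = 10504.1/12 = 875.34 kip·ft.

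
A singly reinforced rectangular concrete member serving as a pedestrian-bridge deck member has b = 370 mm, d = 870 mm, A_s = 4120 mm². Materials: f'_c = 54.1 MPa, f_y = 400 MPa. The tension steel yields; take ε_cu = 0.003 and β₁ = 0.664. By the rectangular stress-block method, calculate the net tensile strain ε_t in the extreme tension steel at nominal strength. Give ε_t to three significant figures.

ε_t ≈ 0.0149

a = A_s f_y/(0.85 f'_c b) = 96.86 mm.
β₁ = 0.664, so c = a/β₁ = 96.86/0.664 = 145.87 mm.
From the linear strain diagram with ε_cu = 0.003: ε_t = 0.003 (d − c)/c = 0.003 × (870 − 145.87)/145.87 = 0.0149.
Since ε_t ≥ 0.005, the section is tension-controlled.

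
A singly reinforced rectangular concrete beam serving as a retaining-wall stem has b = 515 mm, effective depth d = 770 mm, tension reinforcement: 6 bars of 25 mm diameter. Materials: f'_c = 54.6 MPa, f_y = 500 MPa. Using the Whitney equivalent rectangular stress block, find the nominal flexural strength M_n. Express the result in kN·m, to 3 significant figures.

A_s = 6 × 491 = 2946 mm².
T = A_s f_y = 2946 × 500 = 1473000 N = 1473 kN.
From C = T: a = T/(0.85 f'_c b) = 1473000/(0.85 × 54.6 × 515) = 61.63 mm.
M_n = T(d − a/2) = 1473 kN × (770 − 30.815) mm = 1088.82 kN·m.

M_n ≈ 1090 kN·m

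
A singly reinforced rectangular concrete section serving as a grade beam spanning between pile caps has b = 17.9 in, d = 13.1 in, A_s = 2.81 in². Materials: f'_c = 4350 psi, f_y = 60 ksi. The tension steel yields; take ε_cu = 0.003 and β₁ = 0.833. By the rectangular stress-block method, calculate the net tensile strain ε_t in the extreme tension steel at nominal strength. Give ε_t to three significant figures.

a = A_s f_y/(0.85 f'_c b) = 2.547 in.
β₁ = 0.833, so c = a/β₁ = 2.547/0.833 = 3.058 in.
From the linear strain diagram with ε_cu = 0.003: ε_t = 0.003 (d − c)/c = 0.003 × (13.1 − 3.058)/3.058 = 0.00985.
Since ε_t ≥ 0.005, the section is tension-controlled.

ε_t ≈ 0.00985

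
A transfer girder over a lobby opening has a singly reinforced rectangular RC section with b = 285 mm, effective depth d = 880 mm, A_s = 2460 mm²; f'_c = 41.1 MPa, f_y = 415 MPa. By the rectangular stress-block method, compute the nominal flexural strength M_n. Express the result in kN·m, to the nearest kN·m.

T = A_s f_y = 2460 × 415 = 1020900 N = 1020.9 kN.
From C = T: a = T/(0.85 f'_c b) = 1020900/(0.85 × 41.1 × 285) = 102.54 mm.
M_n = T(d − a/2) = 1020.9 kN × (880 − 51.27) mm = 846.05 kN·m.

M_n ≈ 846 kN·m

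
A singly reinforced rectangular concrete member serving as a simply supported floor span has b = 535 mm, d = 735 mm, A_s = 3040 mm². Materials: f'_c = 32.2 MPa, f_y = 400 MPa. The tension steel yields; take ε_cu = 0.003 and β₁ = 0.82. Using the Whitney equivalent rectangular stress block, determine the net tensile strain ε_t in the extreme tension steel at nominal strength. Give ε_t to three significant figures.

a = A_s f_y/(0.85 f'_c b) = 83.04 mm.
β₁ = 0.82, so c = a/β₁ = 83.04/0.82 = 101.27 mm.
From the linear strain diagram with ε_cu = 0.003: ε_t = 0.003 (d − c)/c = 0.003 × (735 − 101.27)/101.27 = 0.0188.
Since ε_t ≥ 0.005, the section is tension-controlled.

ε_t ≈ 0.0188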